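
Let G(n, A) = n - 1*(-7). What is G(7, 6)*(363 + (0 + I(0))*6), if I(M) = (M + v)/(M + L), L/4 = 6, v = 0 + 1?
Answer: 10171/2 ≈ 5085.5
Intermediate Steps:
v = 1
L = 24 (L = 4*6 = 24)
I(M) = (1 + M)/(24 + M) (I(M) = (M + 1)/(M + 24) = (1 + M)/(24 + M))
G(n, A) = 7 + n (G(n, A) = n + 7 = 7 + n)
G(7, 6)*(363 + (0 + I(0))*6) = (7 + 7)*(363 + (0 + (1 + 0)/(24 + 0))*6) = 14*(363 + (0 + 1/24)*6) = 14*(363 + (1/24)*6) = 14*(363 + ¼) = 14*(1453/4) = 10171/2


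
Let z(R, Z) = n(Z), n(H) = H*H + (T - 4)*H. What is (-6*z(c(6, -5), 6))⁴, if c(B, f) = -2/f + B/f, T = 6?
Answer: 6879707136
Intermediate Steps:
n(H) = H² + 2*H (n(H) = H*H + (6 - 4)*H = H² + 2*H)
z(R, Z) = Z*(2 + Z)
(-6*z(c(6, -5), 6))⁴ = (-36*(2 + 6))⁴ = (-36*8)⁴ = (-6*48)⁴ = (-288)⁴ = 6879707136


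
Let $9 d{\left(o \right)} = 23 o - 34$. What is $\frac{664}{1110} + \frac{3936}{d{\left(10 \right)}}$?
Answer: $\frac{4931348}{27195} \approx 181.33$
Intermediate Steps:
$d{\left(o \right)} = - \frac{34}{9} + \frac{23 o}{9}$ ($d{\left(o \right)} = \frac{23 o - 34}{9} = \frac{-34 + 23 o}{9} = - \frac{34}{9} + \frac{23 o}{9}$)
$\frac{664}{1110} + \frac{3936}{d{\left(10 \right)}} = \frac{664}{1110} + \frac{3936}{- \frac{34}{9} + \frac{23}{9} \cdot 10} = 664 \cdot \frac{1}{1110} + \frac{3936}{- \frac{34}{9} + \frac{230}{9}} = \frac{332}{555} + \frac{3936}{\frac{196}{9}} = \frac{332}{555} + 3936 \cdot \frac{9}{196} = \frac{332}{555} + \frac{8856}{49} = \frac{4931348}{27195}$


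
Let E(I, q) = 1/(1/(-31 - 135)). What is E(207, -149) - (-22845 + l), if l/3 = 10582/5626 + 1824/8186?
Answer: 261044473954/11513609 ≈ 22673.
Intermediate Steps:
l = 72664557/11513609 (l = 3*(10582/5626 + 1824/8186) = 3*(10582*(1/5626) + 1824*(1/8186)) = 3*(5291/2813 + 912/4093) = 3*(24221519/11513609) = 72664557/11513609 ≈ 6.3112)
E(I, q) = -166 (E(I, q) = 1/(1/(-166)) = 1/(-1/166) = -166)
E(207, -149) - (-22845 + l) = -166 - (-22845 + 72664557/11513609) = -166 - 1*(-262955733048/11513609) = -166 + 262955733048/11513609 = 261044473954/11513609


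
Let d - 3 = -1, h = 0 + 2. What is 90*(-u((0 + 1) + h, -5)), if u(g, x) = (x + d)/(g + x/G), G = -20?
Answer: 1080/13 ≈ 83.077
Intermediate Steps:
h = 2
d = 2 (d = 3 - 1 = 2)
u(g, x) = (2 + x)/(g - x/20) (u(g, x) = (x + 2)/(g + x/(-20)) = (2 + x)/(g + x*(-1/20)) = (2 + x)/(g - x/20))
90*(-u((0 + 1) + h, -5)) = 90*(-20*(2 - 5)/(-1*(-5) + 20*((0 + 1) + 2))) = 90*(-20*(-3)/(5 + 20*(1 + 2))) = 90*(-20*(-3)/(5 + 20*3)) = 90*(-20*(-3)/(5 + 60)) = 90*(-20*(-3)/65) = 90*(-1*(-12/13)) = 90*(12/13) = 1080/13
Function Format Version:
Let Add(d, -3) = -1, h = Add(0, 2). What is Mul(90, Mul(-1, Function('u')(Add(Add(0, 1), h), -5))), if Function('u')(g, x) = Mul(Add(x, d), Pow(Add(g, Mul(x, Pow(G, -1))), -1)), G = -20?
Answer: Rational(1080, 13) ≈ 83.077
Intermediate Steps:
h = 2
d = 2 (d = Add(3, -1) = 2)
Function('u')(g, x) = Mul(Pow(Add(g, Mul(Rational(-1, 20), x)), -1), Add(2, x)) (Function('u')(g, x) = Mul(Add(x, 2), Pow(Add(g, Mul(x, Pow(-20, -1))), -1)) = Mul(Add(2, x), Pow(Add(g, Mul(x, Rational(-1, 20))), -1)) = Mul(Add(2, x), Pow(Add(g, Mul(Rational(-1, 20), x)), -1)) = Mul(Pow(Add(g, Mul(Rational(-1, 20), x)), -1), Add(2, x)))
Mul(90, Mul(-1, Function('u')(Add(Add(0, 1), h), -5))) = Mul(90, Mul(-1, Mul(20, Pow(Add(Mul(-1, -5), Mul(20, Add(Add(0, 1), 2))), -1), Add(2, -5)))) = Mul(90, Mul(-1, Mul(20, Pow(Add(5, Mul(20, Add(1, 2))), -1), -3))) = Mul(90, Mul(-1, Mul(20, Pow(Add(5, Mul(20, 3)), -1), -3))) = Mul(90, Mul(-1, Mul(20, Pow(Add(5, 60), -1), -3))) = Mul(90, Mul(-1, Mul(20, Pow(65, -1), -3))) = Mul(90, Mul(-1, Mul(20, Rational(1, 65), -3))) = Mul(90, Mul(-1, Rational(-12, 13))) = Mul(90, Rational(12, 13)) = Rational(1080, 13)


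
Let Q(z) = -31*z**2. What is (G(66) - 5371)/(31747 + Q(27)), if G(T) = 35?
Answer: -1334/2287 ≈ -0.58330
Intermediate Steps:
(G(66) - 5371)/(31747 + Q(27)) = (35 - 5371)/(31747 - 31*27**2) = -5336/(31747 - 31*729) = -5336/(31747 - 22599) = -5336/9148 = -5336*1/9148 = -1334/2287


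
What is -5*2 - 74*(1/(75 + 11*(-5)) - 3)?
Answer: 2083/10 ≈ 208.30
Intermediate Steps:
-5*2 - 74*(1/(75 + 11*(-5)) - 3) = -10 - 74*(1/(75 - 55) - 3) = -10 - 74*(1/20 - 3) = -10 - 74*(-59/20) = -10 + 2183/10 = 2083/10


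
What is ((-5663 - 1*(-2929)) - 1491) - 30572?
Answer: -34797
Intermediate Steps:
((-5663 - 1*(-2929)) - 1491) - 30572 = ((-5663 + 2929) - 1491) - 30572 = (-2734 - 1491) - 30572 = -4225 - 30572 = -34797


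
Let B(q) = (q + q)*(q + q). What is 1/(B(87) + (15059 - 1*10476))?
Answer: 1/34859 ≈ 2.8687e-5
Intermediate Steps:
B(q) = 4*q² (B(q) = (2*q)*(2*q) = 4*q²)
1/(B(87) + (15059 - 1*10476)) = 1/(4*87² + (15059 - 1*10476)) = 1/(4*7569 + (15059 - 10476)) = 1/(30276 + 4583) = 1/34859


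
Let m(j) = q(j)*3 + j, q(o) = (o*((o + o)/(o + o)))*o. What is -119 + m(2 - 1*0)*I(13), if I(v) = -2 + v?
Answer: 35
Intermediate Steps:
q(o) = o² (q(o) = (o*((2*o)/((2*o))))*o = (o*((2*o)*(1/(2*o))))*o = (o*1)*o = o*o = o²)
m(j) = j + 3*j² (m(j) = j²*3 + j = 3*j² + j = j + 3*j²)
-119 + m(2 - 1*0)*I(13) = -119 + ((2 - 1*0)*(1 + 3*(2 - 1*0)))*(-2 + 13) = -119 + ((2 + 0)*(1 + 3*(2 + 0)))*11 = -119 + (2*(1 + 3*2))*11 = -119 + (2*(1 + 6))*11 = -119 + (2*7)*11 = -119 + 14*11 = -119 + 154 = 35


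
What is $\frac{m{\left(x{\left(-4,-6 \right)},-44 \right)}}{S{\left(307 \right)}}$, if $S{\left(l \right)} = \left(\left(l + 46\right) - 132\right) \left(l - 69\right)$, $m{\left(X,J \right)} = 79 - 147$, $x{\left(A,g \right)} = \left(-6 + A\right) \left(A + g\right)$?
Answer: $- \frac{2}{1547} \approx -0.0012928$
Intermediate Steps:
$m{\left(X,J \right)} = -68$ ($m{\left(X,J \right)} = 79 - 147 = -68$)
$S{\left(l \right)} = \left(-86 + l\right) \left(-69 + l\right)$ ($S{\left(l \right)} = \left(\left(46 + l\right) - 132\right) \left(-69 + l\right) = \left(-86 + l\right) \left(-69 + l\right)$)
$\frac{m{\left(x{\left(-4,-6 \right)},-44 \right)}}{S{\left(307 \right)}} = - \frac{68}{5934 + 307^{2} - 47585} = - \frac{68}{5934 + 94249 - 47585} = - \frac{68}{52598} = \left(-68\right) \frac{1}{52598} = - \frac{2}{1547}$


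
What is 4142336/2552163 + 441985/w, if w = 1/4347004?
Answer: 4903497730248781556/2552163 ≈ 1.9213e+12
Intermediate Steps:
w = 1/4347004 ≈ 2.3004e-7
4142336/2552163 + 441985/w = 4142336/2552163 + 441985/(1/4347004) = 4142336*(1/2552163) + 441985*4347004 = 4142336/2552163 + 1921310562940 = 4903497730248781556/2552163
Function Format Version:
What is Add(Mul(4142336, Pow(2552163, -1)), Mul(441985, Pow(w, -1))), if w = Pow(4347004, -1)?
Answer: Rational(4903497730248781556, 2552163) ≈ 1.9213e+12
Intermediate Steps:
w = Rational(1, 4347004) ≈ 2.3004e-7
Add(Mul(4142336, Pow(2552163, -1)), Mul(441985, Pow(w, -1))) = Add(Mul(4142336, Pow(2552163, -1)), Mul(441985, Pow(Rational(1, 4347004), -1))) = Add(Mul(4142336, Rational(1, 2552163)), Mul(441985, 4347004)) = Add(Rational(4142336, 2552163), 1921310562940) = Rational(4903497730248781556, 2552163)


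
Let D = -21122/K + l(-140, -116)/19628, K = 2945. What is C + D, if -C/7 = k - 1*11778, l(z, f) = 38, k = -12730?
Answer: 4958143734527/28902230 ≈ 1.7155e+5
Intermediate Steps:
C = 171556 (C = -7*(-12730 - 1*11778) = -7*(-12730 - 11778) = -7*(-24508) = 171556)
D = -207235353/28902230 (D = -21122/2945 + 38/19628 = -21122*1/2945 + 38*(1/19628) = -21122/2945 + 19/9814 = -207235353/28902230 ≈ -7.1702)
C + D = 171556 - 207235353/28902230 = 4958143734527/28902230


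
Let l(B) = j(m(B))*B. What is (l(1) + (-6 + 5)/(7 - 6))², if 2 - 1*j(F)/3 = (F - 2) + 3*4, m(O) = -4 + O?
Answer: 256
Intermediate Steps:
j(F) = -24 - 3*F (j(F) = 6 - 3*((F - 2) + 3*4) = 6 - 3*((-2 + F) + 12) = 6 - 3*(10 + F) = 6 + (-30 - 3*F) = -24 - 3*F)
l(B) = B*(-12 - 3*B) (l(B) = (-24 - 3*(-4 + B))*B = (-24 + (12 - 3*B))*B = (-12 - 3*B)*B = B*(-12 - 3*B))
(l(1) + (-6 + 5)/(7 - 6))² = (-3*1*(4 + 1) + (-6 + 5)/(7 - 6))² = (-3*1*5 - 1/1)² = (-15 - 1*1)² = (-15 - 1)² = (-16)² = 256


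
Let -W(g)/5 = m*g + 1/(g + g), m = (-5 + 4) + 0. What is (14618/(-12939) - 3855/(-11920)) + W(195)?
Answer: 130217285415/133668496 ≈ 974.18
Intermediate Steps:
m = -1 (m = -1 + 0 = -1)
W(g) = 5*g - 5/(2*g) (W(g) = -5*(-g + 1/(g + g)) = -5*(-g + 1/(2*g)) = -5*(1/(2*g) - g) = 5*g - 5/(2*g))
(14618/(-12939) - 3855/(-11920)) + W(195) = (14618/(-12939) - 3855/(-11920)) + (5*195 - 5/2/195) = (14618*(-1/12939) - 3855*(-1/11920)) + (975 - 5/2*1/195) = (-14618/12939 + 771/2384) + (975 - 1/78) = -24873343/30846576 + 76049/78 = 130217285415/133668496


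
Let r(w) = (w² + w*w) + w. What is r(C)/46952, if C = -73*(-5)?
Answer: 266815/46952 ≈ 5.6827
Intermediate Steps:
C = 365
r(w) = w + 2*w² (r(w) = (w² + w²) + w = 2*w² + w = w + 2*w²)
r(C)/46952 = (365*(1 + 2*365))/46952 = (365*(1 + 730))*(1/46952) = (365*731)*(1/46952) = 266815*(1/46952) = 266815/46952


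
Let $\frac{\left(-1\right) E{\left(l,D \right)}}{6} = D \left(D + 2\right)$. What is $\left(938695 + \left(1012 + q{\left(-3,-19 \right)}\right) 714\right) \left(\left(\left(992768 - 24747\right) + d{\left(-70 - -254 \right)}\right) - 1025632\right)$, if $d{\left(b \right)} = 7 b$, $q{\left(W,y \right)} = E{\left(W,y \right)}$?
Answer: $-15631378513$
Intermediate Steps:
$E{\left(l,D \right)} = - 6 D \left(2 + D\right)$ ($E{\left(l,D \right)} = - 6 D \left(D + 2\right) = - 6 D \left(2 + D\right)$)
$q{\left(W,y \right)} = - 6 y \left(2 + y\right)$
$\left(938695 + \left(1012 + q{\left(-3,-19 \right)}\right) 714\right) \left(\left(\left(992768 - 24747\right) + d{\left(-70 - -254 \right)}\right) - 1025632\right) = \left(938695 + \left(1012 - - 114 \left(2 - 19\right)\right) 714\right) \left(\left(\left(992768 - 24747\right) + 7 \left(-70 - -254\right)\right) - 1025632\right) = \left(938695 + \left(1012 - \left(-114\right) \left(-17\right)\right) 714\right) \left(\left(968021 + 7 \left(-70 + 254\right)\right) - 1025632\right) = \left(938695 + \left(1012 - 1938\right) 714\right) \left(\left(968021 + 7 \cdot 184\right) - 1025632\right) = \left(938695 - 661164\right) \left(\left(968021 + 1288\right) - 1025632\right) = \left(938695 - 661164\right) \left(969309 - 1025632\right) = 277531 \left(-56323\right) = -15631378513$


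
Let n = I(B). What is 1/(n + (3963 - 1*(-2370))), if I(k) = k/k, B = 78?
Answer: 1/6334 ≈ 0.00015788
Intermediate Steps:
I(k) = 1
n = 1
1/(n + (3963 - 1*(-2370))) = 1/(1 + (3963 - 1*(-2370))) = 1/(1 + (3963 + 2370)) = 1/(1 + 6333) = 1/6334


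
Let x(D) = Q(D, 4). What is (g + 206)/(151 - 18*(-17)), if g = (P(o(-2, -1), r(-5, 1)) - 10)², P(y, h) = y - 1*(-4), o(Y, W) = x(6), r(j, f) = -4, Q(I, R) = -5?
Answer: 327/457 ≈ 0.71554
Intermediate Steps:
x(D) = -5
o(Y, W) = -5
P(y, h) = 4 + y (P(y, h) = y + 4 = 4 + y)
g = 121 (g = ((4 - 5) - 10)² = (-1 - 10)² = (-11)² = 121)
(g + 206)/(151 - 18*(-17)) = (121 + 206)/(151 - 18*(-17)) = 327/(151 + 306) = 327/457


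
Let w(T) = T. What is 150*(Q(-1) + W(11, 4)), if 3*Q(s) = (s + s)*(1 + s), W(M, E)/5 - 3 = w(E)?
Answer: 5250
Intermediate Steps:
W(M, E) = 15 + 5*E
Q(s) = 2*s*(1 + s)/3 (Q(s) = ((s + s)*(1 + s))/3 = ((2*s)*(1 + s))/3 = (2*s*(1 + s))/3 = 2*s*(1 + s)/3)
150*(Q(-1) + W(11, 4)) = 150*((⅔)*(-1)*(1 - 1) + (15 + 5*4)) = 150*((⅔)*(-1)*0 + (15 + 20)) = 150*(0 + 35) = 150*35 = 5250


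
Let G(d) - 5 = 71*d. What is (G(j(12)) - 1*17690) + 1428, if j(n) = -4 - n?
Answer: -17393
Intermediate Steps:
G(d) = 5 + 71*d
(G(j(12)) - 1*17690) + 1428 = ((5 + 71*(-4 - 1*12)) - 1*17690) + 1428 = ((5 + 71*(-4 - 12)) - 17690) + 1428 = ((5 + 71*(-16)) - 17690) + 1428 = ((5 - 1136) - 17690) + 1428 = (-1131 - 17690) + 1428 = -18821 + 1428 = -17393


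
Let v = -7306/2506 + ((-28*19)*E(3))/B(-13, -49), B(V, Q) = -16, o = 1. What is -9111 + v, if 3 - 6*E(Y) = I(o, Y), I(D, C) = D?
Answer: -136870183/15036 ≈ -9102.8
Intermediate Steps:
E(Y) = 1/3 (E(Y) = 1/2 - 1/6*1 = 1/2 - 1/6 = 1/3)
v = 122813/15036 (v = -7306/2506 + (-28*19*(1/3))/(-16) = -7306*1/2506 - 532*1/3*(-1/16) = -3653/1253 - 532/3*(-1/16) = -3653/1253 + 133/12 = 122813/15036 ≈ 8.1679)
-9111 + v = -9111 + 122813/15036 = -136870183/15036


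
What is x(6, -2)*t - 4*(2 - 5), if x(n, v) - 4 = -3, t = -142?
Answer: -130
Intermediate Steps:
x(n, v) = 1 (x(n, v) = 4 - 3 = 1)
x(6, -2)*t - 4*(2 - 5) = 1*(-142) - 4*(2 - 5) = -142 - 4*(-3) = -142 + 12 = -130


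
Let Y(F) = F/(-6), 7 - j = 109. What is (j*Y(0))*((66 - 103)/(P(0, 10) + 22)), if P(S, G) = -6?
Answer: 0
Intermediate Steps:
j = -102 (j = 7 - 1*109 = 7 - 109 = -102)
Y(F) = -F/6 (Y(F) = F*(-1/6) = -F/6)
(j*Y(0))*((66 - 103)/(P(0, 10) + 22)) = (-(-17)*0)*((66 - 103)/(-6 + 22)) = (-102*0)*(-37/16) = 0*(-37*1/16) = 0*(-37/16) = 0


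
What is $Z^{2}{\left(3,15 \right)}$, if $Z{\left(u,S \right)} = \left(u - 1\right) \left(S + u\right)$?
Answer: $1296$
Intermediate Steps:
$Z{\left(u,S \right)} = \left(-1 + u\right) \left(S + u\right)$
$Z^{2}{\left(3,15 \right)} = \left(3^{2} - 15 - 3 + 15 \cdot 3\right)^{2} = \left(9 - 15 - 3 + 45\right)^{2} = 36^{2} = 1296$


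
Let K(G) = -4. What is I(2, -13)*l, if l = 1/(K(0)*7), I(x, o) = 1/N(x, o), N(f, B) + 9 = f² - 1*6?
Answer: 1/308 ≈ 0.0032468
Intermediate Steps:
N(f, B) = -15 + f² (N(f, B) = -9 + (f² - 1*6) = -9 + (f² - 6) = -9 + (-6 + f²) = -15 + f²)
I(x, o) = 1/(-15 + x²)
l = -1/28 (l = 1/(-4*7) = 1/(-28) = -1/28 ≈ -0.035714)
I(2, -13)*l = -1/28/(-15 + 2²) = -1/28/(-15 + 4) = -1/28/(-11) = -1/11*(-1/28) = 1/308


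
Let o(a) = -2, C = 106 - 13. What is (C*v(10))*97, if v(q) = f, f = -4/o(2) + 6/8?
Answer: 99231/4 ≈ 24808.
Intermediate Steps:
C = 93
f = 11/4 (f = -4/(-2) + 6/8 = -4*(-½) + 6*(⅛) = 2 + ¾ = 11/4 ≈ 2.7500)
v(q) = 11/4
(C*v(10))*97 = (93*(11/4))*97 = (1023/4)*97 = 99231/4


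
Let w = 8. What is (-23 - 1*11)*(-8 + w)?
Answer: 0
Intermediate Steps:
(-23 - 1*11)*(-8 + w) = (-23 - 1*11)*(-8 + 8) = (-23 - 11)*0 = -34*0 = 0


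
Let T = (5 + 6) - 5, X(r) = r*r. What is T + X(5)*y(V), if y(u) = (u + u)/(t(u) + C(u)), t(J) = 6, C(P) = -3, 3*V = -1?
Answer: 4/9 ≈ 0.44444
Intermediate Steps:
V = -1/3 (V = (1/3)*(-1) = -1/3 ≈ -0.33333)
X(r) = r**2
y(u) = 2*u/3 (y(u) = (u + u)/(6 - 3) = (2*u)/3 = (2*u)*(1/3) = 2*u/3)
T = 6 (T = 11 - 5 = 6)
T + X(5)*y(V) = 6 + 5**2*((2/3)*(-1/3)) = 6 + 25*(-2/9) = 6 - 50/9 = 4/9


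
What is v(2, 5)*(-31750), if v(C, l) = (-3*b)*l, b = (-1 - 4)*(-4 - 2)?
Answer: 14287500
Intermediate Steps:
b = 30 (b = -5*(-6) = 30)
v(C, l) = -90*l (v(C, l) = (-3*30)*l = -90*l)
v(2, 5)*(-31750) = -90*5*(-31750) = -450*(-31750) = 14287500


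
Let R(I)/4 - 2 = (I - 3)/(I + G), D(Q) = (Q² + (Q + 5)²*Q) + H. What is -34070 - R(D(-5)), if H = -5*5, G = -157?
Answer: -5350258/157 ≈ -34078.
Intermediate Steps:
H = -25
D(Q) = -25 + Q² + Q*(5 + Q)² (D(Q) = (Q² + (Q + 5)²*Q) - 25 = (Q² + (5 + Q)²*Q) - 25 = (Q² + Q*(5 + Q)²) - 25 = -25 + Q² + Q*(5 + Q)²)
R(I) = 8 + 4*(-3 + I)/(-157 + I) (R(I) = 8 + 4*((I - 3)/(I - 157)) = 8 + 4*((-3 + I)/(-157 + I)) = 8 + 4*(-3 + I)/(-157 + I))
-34070 - R(D(-5)) = -34070 - 4*(-317 + 3*(-25 + (-5)² - 5*(5 - 5)²))/(-157 + (-25 + (-5)² - 5*(5 - 5)²)) = -34070 - 4*(-317 + 3*(-25 + 25 - 5*0²))/(-157 + (-25 + 25 - 5*0²)) = -34070 - 4*(-317 + 3*(-25 + 25 - 5*0))/(-157 + (-25 + 25 - 5*0)) = -34070 - 4*(-317 + 3*(-25 + 25 + 0))/(-157 + (-25 + 25 + 0)) = -34070 - 4*(-317 + 3*0)/(-157 + 0) = -34070 - 4*(-317 + 0)/(-157) = -34070 - 4*(-1)*(-317)/157 = -34070 - 1*1268/157 = -34070 - 1268/157 = -5350258/157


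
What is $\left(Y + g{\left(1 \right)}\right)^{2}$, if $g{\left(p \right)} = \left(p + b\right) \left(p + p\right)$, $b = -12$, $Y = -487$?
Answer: $259081$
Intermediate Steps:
$g{\left(p \right)} = 2 p \left(-12 + p\right)$ ($g{\left(p \right)} = \left(p - 12\right) \left(p + p\right) = \left(-12 + p\right) 2 p = 2 p \left(-12 + p\right)$)
$\left(Y + g{\left(1 \right)}\right)^{2} = \left(-487 + 2 \cdot 1 \left(-12 + 1\right)\right)^{2} = \left(-487 + 2 \cdot 1 \left(-11\right)\right)^{2} = \left(-487 - 22\right)^{2} = \left(-509\right)^{2} = 259081$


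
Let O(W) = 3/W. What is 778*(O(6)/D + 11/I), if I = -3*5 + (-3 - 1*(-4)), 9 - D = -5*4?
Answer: -121368/203 ≈ -597.87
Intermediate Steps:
D = 29 (D = 9 - (-5)*4 = 9 - 1*(-20) = 9 + 20 = 29)
I = -14 (I = -15 + (-3 + 4) = -15 + 1 = -14)
778*(O(6)/D + 11/I) = 778*((3/6)/29 + 11/(-14)) = 778*((3*(1/6))*(1/29) + 11*(-1/14)) = 778*((1/2)*(1/29) - 11/14) = 778*(1/58 - 11/14) = 778*(-156/203) = -121368/203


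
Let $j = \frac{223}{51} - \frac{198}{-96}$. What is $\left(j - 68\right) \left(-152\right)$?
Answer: $\frac{954503}{102} \approx 9357.9$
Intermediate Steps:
$j = \frac{5251}{816}$ ($j = 223 \cdot \frac{1}{51} - - \frac{33}{16} = \frac{223}{51} + \frac{33}{16} = \frac{5251}{816} \approx 6.4351$)
$\left(j - 68\right) \left(-152\right) = \left(\frac{5251}{816} - 68\right) \left(-152\right) = \left(- \frac{50237}{816}\right) \left(-152\right) = \frac{954503}{102}$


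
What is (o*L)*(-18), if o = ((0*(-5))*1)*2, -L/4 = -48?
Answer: 0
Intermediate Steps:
L = 192 (L = -4*(-48) = 192)
o = 0 (o = (0*1)*2 = 0*2 = 0)
(o*L)*(-18) = (0*192)*(-18) = 0*(-18) = 0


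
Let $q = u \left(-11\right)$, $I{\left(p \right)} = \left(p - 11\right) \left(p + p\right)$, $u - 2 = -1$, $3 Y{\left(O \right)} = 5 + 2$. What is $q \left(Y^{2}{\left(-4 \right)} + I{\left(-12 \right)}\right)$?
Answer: $- \frac{55187}{9} \approx -6131.9$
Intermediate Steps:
$Y{\left(O \right)} = \frac{7}{3}$ ($Y{\left(O \right)} = \frac{5 + 2}{3} = \frac{1}{3} \cdot 7 = \frac{7}{3}$)
$u = 1$ ($u = 2 - 1 = 1$)
$I{\left(p \right)} = 2 p \left(-11 + p\right)$ ($I{\left(p \right)} = \left(-11 + p\right) 2 p = 2 p \left(-11 + p\right)$)
$q = -11$ ($q = 1 \left(-11\right) = -11$)
$q \left(Y^{2}{\left(-4 \right)} + I{\left(-12 \right)}\right) = - 11 \left(\left(\frac{7}{3}\right)^{2} + 2 \left(-12\right) \left(-11 - 12\right)\right) = - 11 \left(\frac{49}{9} + 2 \left(-12\right) \left(-23\right)\right) = - 11 \left(\frac{49}{9} + 552\right) = \left(-11\right) \frac{5017}{9} = - \frac{55187}{9}$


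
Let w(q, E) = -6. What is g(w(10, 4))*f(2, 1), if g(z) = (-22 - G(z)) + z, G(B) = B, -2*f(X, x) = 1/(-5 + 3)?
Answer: -11/2 ≈ -5.5000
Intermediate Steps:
f(X, x) = ¼ (f(X, x) = -1/(2*(-5 + 3)) = -½/(-2) = -½*(-½) = ¼)
g(z) = -22 (g(z) = (-22 - z) + z = -22)
g(w(10, 4))*f(2, 1) = -22*¼ = -11/2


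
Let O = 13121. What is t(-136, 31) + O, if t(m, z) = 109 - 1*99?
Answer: 13131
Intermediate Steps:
t(m, z) = 10 (t(m, z) = 109 - 99 = 10)
t(-136, 31) + O = 10 + 13121 = 13131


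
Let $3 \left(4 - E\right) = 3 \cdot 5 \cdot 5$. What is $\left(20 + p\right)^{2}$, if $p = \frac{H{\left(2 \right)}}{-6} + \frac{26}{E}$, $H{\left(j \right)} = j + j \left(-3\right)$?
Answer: $\frac{18496}{49} \approx 377.47$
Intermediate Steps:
$H{\left(j \right)} = - 2 j$ ($H{\left(j \right)} = j - 3 j = - 2 j$)
$E = -21$ ($E = 4 - \frac{3 \cdot 5 \cdot 5}{3} = 4 - \frac{15 \cdot 5}{3} = 4 - 25 = -21$)
$p = - \frac{4}{7}$ ($p = \frac{\left(-2\right) 2}{-6} + \frac{26}{-21} = \left(-4\right) \left(- \frac{1}{6}\right) + 26 \left(- \frac{1}{21}\right) = \frac{2}{3} - \frac{26}{21} = - \frac{4}{7} \approx -0.57143$)
$\left(20 + p\right)^{2} = \left(20 - \frac{4}{7}\right)^{2} = \left(\frac{136}{7}\right)^{2} = \frac{18496}{49}$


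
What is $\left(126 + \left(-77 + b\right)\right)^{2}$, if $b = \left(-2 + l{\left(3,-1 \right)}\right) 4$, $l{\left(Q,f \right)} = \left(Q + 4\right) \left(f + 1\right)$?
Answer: $1681$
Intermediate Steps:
$l{\left(Q,f \right)} = \left(1 + f\right) \left(4 + Q\right)$ ($l{\left(Q,f \right)} = \left(4 + Q\right) \left(1 + f\right) = \left(1 + f\right) \left(4 + Q\right)$)
$b = -8$ ($b = \left(-2 + \left(4 + 3 + 4 \left(-1\right) + 3 \left(-1\right)\right)\right) 4 = \left(-2 + \left(4 + 3 - 4 - 3\right)\right) 4 = \left(-2 + 0\right) 4 = \left(-2\right) 4 = -8$)
$\left(126 + \left(-77 + b\right)\right)^{2} = \left(126 - 85\right)^{2} = 41^{2} = 1681$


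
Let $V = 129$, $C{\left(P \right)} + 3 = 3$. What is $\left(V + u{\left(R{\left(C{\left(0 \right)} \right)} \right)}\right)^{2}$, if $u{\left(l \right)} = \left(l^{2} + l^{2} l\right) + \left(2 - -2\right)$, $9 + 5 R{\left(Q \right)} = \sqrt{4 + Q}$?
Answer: $\frac{273141729}{15625} \approx 17481.0$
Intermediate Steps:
$C{\left(P \right)} = 0$ ($C{\left(P \right)} = -3 + 3 = 0$)
$R{\left(Q \right)} = - \frac{9}{5} + \frac{\sqrt{4 + Q}}{5}$
$u{\left(l \right)} = 4 + l^{2} + l^{3}$ ($u{\left(l \right)} = \left(l^{2} + l^{3}\right) + \left(2 + 2\right) = \left(l^{2} + l^{3}\right) + 4 = 4 + l^{2} + l^{3}$)
$\left(V + u{\left(R{\left(C{\left(0 \right)} \right)} \right)}\right)^{2} = \left(129 + \left(4 + \left(- \frac{9}{5} + \frac{\sqrt{4 + 0}}{5}\right)^{2} + \left(- \frac{9}{5} + \frac{\sqrt{4 + 0}}{5}\right)^{3}\right)\right)^{2} = \left(129 + \left(4 + \left(- \frac{9}{5} + \frac{\sqrt{4}}{5}\right)^{2} + \left(- \frac{9}{5} + \frac{\sqrt{4}}{5}\right)^{3}\right)\right)^{2} = \left(129 + \left(4 + \left(- \frac{9}{5} + \frac{1}{5} \cdot 2\right)^{2} + \left(- \frac{9}{5} + \frac{1}{5} \cdot 2\right)^{3}\right)\right)^{2} = \left(129 + \left(4 + \left(- \frac{9}{5} + \frac{2}{5}\right)^{2} + \left(- \frac{9}{5} + \frac{2}{5}\right)^{3}\right)\right)^{2} = \left(129 + \left(4 + \left(- \frac{7}{5}\right)^{2} + \left(- \frac{7}{5}\right)^{3}\right)\right)^{2} = \left(129 + \left(4 + \frac{49}{25} - \frac{343}{125}\right)\right)^{2} = \left(129 + \frac{402}{125}\right)^{2} = \left(\frac{16527}{125}\right)^{2} = \frac{273141729}{15625}$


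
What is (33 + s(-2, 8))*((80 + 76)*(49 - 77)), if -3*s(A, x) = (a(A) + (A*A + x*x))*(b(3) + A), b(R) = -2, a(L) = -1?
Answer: -534352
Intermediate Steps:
s(A, x) = -(-2 + A)*(-1 + A² + x²)/3 (s(A, x) = -(-1 + (A*A + x*x))*(-2 + A)/3 = -(-1 + (A² + x²))*(-2 + A)/3 = -(-1 + A² + x²)*(-2 + A)/3 = -(-2 + A)*(-1 + A² + x²)/3)
(33 + s(-2, 8))*((80 + 76)*(49 - 77)) = (33 + (-⅔ - ⅓*(-2)³ + (⅓)*(-2) + (⅔)*(-2)² + (⅔)*8² - ⅓*(-2)*8²))*((80 + 76)*(49 - 77)) = (33 + (-⅔ - ⅓*(-8) - ⅔ + (⅔)*4 + (⅔)*64 - ⅓*(-2)*64))*(156*(-28)) = (33 + (-⅔ + 8/3 - ⅔ + 8/3 + 128/3 + 128/3))*(-4368) = (33 + 268/3)*(-4368) = (367/3)*(-4368) = -534352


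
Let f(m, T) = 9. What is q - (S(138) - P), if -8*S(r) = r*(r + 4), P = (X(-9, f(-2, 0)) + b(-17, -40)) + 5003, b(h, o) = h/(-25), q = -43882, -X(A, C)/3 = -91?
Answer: -1807791/50 ≈ -36156.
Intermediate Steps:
X(A, C) = 273 (X(A, C) = -3*(-91) = 273)
b(h, o) = -h/25 (b(h, o) = h*(-1/25) = -h/25)
P = 131917/25 (P = (273 - 1/25*(-17)) + 5003 = (273 + 17/25) + 5003 = 6842/25 + 5003 = 131917/25 ≈ 5276.7)
S(r) = -r*(4 + r)/8 (S(r) = -r*(r + 4)/8 = -r*(4 + r)/8)
q - (S(138) - P) = -43882 - (-⅛*138*(4 + 138) - 1*131917/25) = -43882 - (-⅛*138*142 - 131917/25) = -43882 - (-4899/2 - 131917/25) = -43882 - 1*(-386309/50) = -43882 + 386309/50 = -1807791/50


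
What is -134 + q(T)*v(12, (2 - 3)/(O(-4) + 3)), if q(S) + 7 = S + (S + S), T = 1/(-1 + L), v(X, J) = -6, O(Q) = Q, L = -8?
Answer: -90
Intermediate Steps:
T = -⅑ (T = 1/(-1 - 8) = 1/(-9) = -⅑ ≈ -0.11111)
q(S) = -7 + 3*S (q(S) = -7 + (S + (S + S)) = -7 + (S + 2*S) = -7 + 3*S)
-134 + q(T)*v(12, (2 - 3)/(O(-4) + 3)) = -134 + (-7 + 3*(-⅑))*(-6) = -134 + (-7 - ⅓)*(-6) = -134 - 22/3*(-6) = -134 + 44 = -90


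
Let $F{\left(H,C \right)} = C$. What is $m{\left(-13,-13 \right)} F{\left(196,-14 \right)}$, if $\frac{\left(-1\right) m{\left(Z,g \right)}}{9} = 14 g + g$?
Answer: $-24570$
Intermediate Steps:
$m{\left(Z,g \right)} = - 135 g$ ($m{\left(Z,g \right)} = - 9 \left(14 g + g\right) = - 9 \cdot 15 g = - 135 g$)
$m{\left(-13,-13 \right)} F{\left(196,-14 \right)} = \left(-135\right) \left(-13\right) \left(-14\right) = 1755 \left(-14\right) = -24570$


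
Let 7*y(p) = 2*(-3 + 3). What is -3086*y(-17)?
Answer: 0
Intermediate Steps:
y(p) = 0 (y(p) = (2*(-3 + 3))/7 = (2*0)/7 = (⅐)*0 = 0)
-3086*y(-17) = -3086*0 = 0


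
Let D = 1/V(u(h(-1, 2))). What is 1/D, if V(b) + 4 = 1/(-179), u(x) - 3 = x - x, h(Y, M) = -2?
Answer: -717/179 ≈ -4.0056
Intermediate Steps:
u(x) = 3 (u(x) = 3 + (x - x) = 3 + 0 = 3)
V(b) = -717/179 (V(b) = -4 + 1/(-179) = -4 - 1/179 = -717/179)
D = -179/717 (D = 1/(-717/179) = -179/717 ≈ -0.24965)
1/D = 1/(-179/717) = -717/179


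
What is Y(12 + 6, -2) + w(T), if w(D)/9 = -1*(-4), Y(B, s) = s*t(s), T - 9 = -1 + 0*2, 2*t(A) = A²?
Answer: 32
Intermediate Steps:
t(A) = A²/2
T = 8 (T = 9 + (-1 + 0*2) = 9 + (-1 + 0) = 9 - 1 = 8)
Y(B, s) = s³/2 (Y(B, s) = s*(s²/2) = s³/2)
w(D) = 36 (w(D) = 9*(-1*(-4)) = 9*4 = 36)
Y(12 + 6, -2) + w(T) = (½)*(-2)³ + 36 = (½)*(-8) + 36 = -4 + 36 = 32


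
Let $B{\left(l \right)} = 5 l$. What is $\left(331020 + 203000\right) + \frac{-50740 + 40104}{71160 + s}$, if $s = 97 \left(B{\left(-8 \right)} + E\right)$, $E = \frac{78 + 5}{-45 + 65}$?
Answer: $\frac{722876494300}{1353651} \approx 5.3402 \cdot 10^{5}$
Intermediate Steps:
$E = \frac{83}{20} \approx 4.15$
$s = - \frac{69549}{20}$ ($s = 97 \left(5 \left(-8\right) + \frac{83}{20}\right) = 97 \left(-40 + \frac{83}{20}\right) = 97 \left(- \frac{717}{20}\right) = - \frac{69549}{20} \approx -3477.4$)
$\left(331020 + 203000\right) + \frac{-50740 + 40104}{71160 + s} = \left(331020 + 203000\right) + \frac{-50740 + 40104}{71160 - \frac{69549}{20}} = 534020 - \frac{10636}{\frac{1353651}{20}} = 534020 - \frac{212720}{1353651} = \frac{722876494300}{1353651}$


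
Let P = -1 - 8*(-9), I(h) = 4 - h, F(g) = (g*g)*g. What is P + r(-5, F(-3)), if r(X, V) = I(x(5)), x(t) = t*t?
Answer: 50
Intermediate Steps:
F(g) = g**3 (F(g) = g**2*g = g**3)
x(t) = t**2
r(X, V) = -21 (r(X, V) = 4 - 1*5**2 = 4 - 1*25 = 4 - 25 = -21)
P = 71 (P = -1 + 72 = 71)
P + r(-5, F(-3)) = 71 - 21 = 50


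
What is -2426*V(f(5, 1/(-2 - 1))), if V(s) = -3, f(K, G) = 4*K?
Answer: 7278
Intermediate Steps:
-2426*V(f(5, 1/(-2 - 1))) = -2426*(-3) = 7278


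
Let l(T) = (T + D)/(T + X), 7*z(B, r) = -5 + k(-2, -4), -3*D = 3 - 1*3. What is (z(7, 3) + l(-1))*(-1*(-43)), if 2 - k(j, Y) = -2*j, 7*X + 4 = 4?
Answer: 0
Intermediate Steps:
X = 0 (X = -4/7 + (⅐)*4 = -4/7 + 4/7 = 0)
k(j, Y) = 2 + 2*j (k(j, Y) = 2 - (-2)*j = 2 + 2*j)
D = 0 (D = -(3 - 1*3)/3 = -(3 - 3)/3 = -⅓*0 = 0)
z(B, r) = -1 (z(B, r) = (-5 + (2 + 2*(-2)))/7 = (-5 + (2 - 4))/7 = (-5 - 2)/7 = (⅐)*(-7) = -1)
l(T) = 1 (l(T) = (T + 0)/(T + 0) = T/T = 1)
(z(7, 3) + l(-1))*(-1*(-43)) = (-1 + 1)*(-1*(-43)) = 0*43 = 0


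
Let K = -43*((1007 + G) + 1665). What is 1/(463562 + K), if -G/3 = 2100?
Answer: 1/619566 ≈ 1.6140e-6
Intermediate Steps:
G = -6300 (G = -3*2100 = -6300)
K = 156004 (K = -43*((1007 - 6300) + 1665) = -43*(-5293 + 1665) = -43*(-3628) = 156004)
1/(463562 + K) = 1/(463562 + 156004) = 1/619566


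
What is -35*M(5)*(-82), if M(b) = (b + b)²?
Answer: 287000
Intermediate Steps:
M(b) = 4*b² (M(b) = (2*b)² = 4*b²)
-35*M(5)*(-82) = -140*5²*(-82) = -140*25*(-82) = -35*100*(-82) = -3500*(-82) = 287000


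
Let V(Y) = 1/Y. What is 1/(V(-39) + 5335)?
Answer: 39/208064 ≈ 0.00018744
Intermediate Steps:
1/(V(-39) + 5335) = 1/(1/(-39) + 5335) = 1/(-1/39 + 5335) = 1/(208064/39) = 39/208064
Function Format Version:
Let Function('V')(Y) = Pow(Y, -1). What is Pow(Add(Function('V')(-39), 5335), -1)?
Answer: Rational(39, 208064) ≈ 0.00018744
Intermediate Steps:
Pow(Add(Function('V')(-39), 5335), -1) = Pow(Add(Pow(-39, -1), 5335), -1) = Pow(Add(Rational(-1, 39), 5335), -1) = Pow(Rational(208064, 39), -1) = Rational(39, 208064)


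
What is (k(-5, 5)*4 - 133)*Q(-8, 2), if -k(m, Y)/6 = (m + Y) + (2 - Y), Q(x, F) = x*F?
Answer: 976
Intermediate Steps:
Q(x, F) = F*x
k(m, Y) = -12 - 6*m (k(m, Y) = -6*((m + Y) + (2 - Y)) = -6*((Y + m) + (2 - Y)) = -6*(2 + m) = -12 - 6*m)
(k(-5, 5)*4 - 133)*Q(-8, 2) = ((-12 - 6*(-5))*4 - 133)*(2*(-8)) = ((-12 + 30)*4 - 133)*(-16) = (18*4 - 133)*(-16) = (72 - 133)*(-16) = -61*(-16) = 976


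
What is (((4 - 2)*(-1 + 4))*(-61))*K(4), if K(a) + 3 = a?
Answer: -366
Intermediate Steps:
K(a) = -3 + a
(((4 - 2)*(-1 + 4))*(-61))*K(4) = (((4 - 2)*(-1 + 4))*(-61))*(-3 + 4) = ((2*3)*(-61))*1 = (6*(-61))*1 = -366*1 = -366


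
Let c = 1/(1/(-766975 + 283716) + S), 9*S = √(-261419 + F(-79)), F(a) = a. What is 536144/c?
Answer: -76592/69037 + 536144*I*√261498/9 ≈ -1.1094 + 3.0463e+7*I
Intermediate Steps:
S = I*√261498/9 (S = √(-261419 - 79)/9 = √(-261498)/9 = (I*√261498)/9 = I*√261498/9 ≈ 56.819*I)
c = 1/(-1/483259 + I*√261498/9) (c = 1/(1/(-766975 + 283716) + I*√261498/9) = 1/(1/(-483259) + I*√261498/9) = 1/(-1/483259 + I*√261498/9) ≈ -0.e-10 - 0.0176*I)
536144/c = 536144/(-13047993/20356683231386473 - 700617783243*I*√261498/20356683231386473)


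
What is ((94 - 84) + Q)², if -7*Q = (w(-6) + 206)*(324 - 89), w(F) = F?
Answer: 2202424900/49 ≈ 4.4947e+7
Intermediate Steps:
Q = -47000/7 (Q = -(-6 + 206)*(324 - 89)/7 = -200*235/7 = -⅐*47000 = -47000/7 ≈ -6714.3)
((94 - 84) + Q)² = ((94 - 84) - 47000/7)² = (10 - 47000/7)² = (-46930/7)² = 2202424900/49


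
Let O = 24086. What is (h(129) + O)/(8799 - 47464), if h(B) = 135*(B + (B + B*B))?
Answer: -2305451/38665 ≈ -59.626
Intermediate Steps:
h(B) = 135*B**2 + 270*B (h(B) = 135*(B + (B + B**2)) = 135*(B**2 + 2*B) = 135*B**2 + 270*B)
(h(129) + O)/(8799 - 47464) = (135*129*(2 + 129) + 24086)/(8799 - 47464) = (135*129*131 + 24086)/(-38665) = (2281365 + 24086)*(-1/38665) = 2305451*(-1/38665) = -2305451/38665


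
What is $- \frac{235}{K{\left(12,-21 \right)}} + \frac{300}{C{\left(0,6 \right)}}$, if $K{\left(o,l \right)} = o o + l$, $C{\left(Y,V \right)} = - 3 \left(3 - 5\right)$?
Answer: $\frac{5915}{123} \approx 48.089$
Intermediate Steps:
$C{\left(Y,V \right)} = 6$ ($C{\left(Y,V \right)} = \left(-3\right) \left(-2\right) = 6$)
$K{\left(o,l \right)} = l + o^{2}$ ($K{\left(o,l \right)} = o^{2} + l = l + o^{2}$)
$- \frac{235}{K{\left(12,-21 \right)}} + \frac{300}{C{\left(0,6 \right)}} = - \frac{235}{-21 + 12^{2}} + \frac{300}{6} = - \frac{235}{-21 + 144} + 300 \cdot \frac{1}{6} = - \frac{235}{123} + 50 = \frac{5915}{123}$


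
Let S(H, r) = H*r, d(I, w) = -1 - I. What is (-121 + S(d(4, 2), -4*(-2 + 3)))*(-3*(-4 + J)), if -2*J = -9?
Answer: 303/2 ≈ 151.50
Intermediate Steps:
J = 9/2 (J = -½*(-9) = 9/2 ≈ 4.5000)
(-121 + S(d(4, 2), -4*(-2 + 3)))*(-3*(-4 + J)) = (-121 + (-1 - 1*4)*(-4*(-2 + 3)))*(-3*(-4 + 9/2)) = (-121 + (-1 - 4)*(-4*1))*(-3*½) = (-121 - 5*(-4))*(-3/2) = (-121 + 20)*(-3/2) = -101*(-3/2) = 303/2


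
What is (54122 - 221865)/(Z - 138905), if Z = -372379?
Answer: 167743/511284 ≈ 0.32808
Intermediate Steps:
(54122 - 221865)/(Z - 138905) = (54122 - 221865)/(-372379 - 138905) = -167743/(-511284) = -167743*(-1/511284) = 167743/511284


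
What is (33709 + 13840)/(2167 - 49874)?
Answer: -47549/47707 ≈ -0.99669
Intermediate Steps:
(33709 + 13840)/(2167 - 49874) = 47549/(-47707) = 47549*(-1/47707) = -47549/47707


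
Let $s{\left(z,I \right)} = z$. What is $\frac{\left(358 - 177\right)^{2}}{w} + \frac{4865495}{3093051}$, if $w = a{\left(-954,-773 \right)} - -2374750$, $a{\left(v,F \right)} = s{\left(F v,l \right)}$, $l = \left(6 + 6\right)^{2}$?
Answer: $\frac{15243686058851}{9626168577792} \approx 1.5836$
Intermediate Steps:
$l = 144$ ($l = 12^{2} = 144$)
$a{\left(v,F \right)} = F v$
$w = 3112192$ ($w = \left(-773\right) \left(-954\right) - -2374750 = 737442 + 2374750 = 3112192$)
$\frac{\left(358 - 177\right)^{2}}{w} + \frac{4865495}{3093051} = \frac{\left(358 - 177\right)^{2}}{3112192} + \frac{4865495}{3093051} = 181^{2} \cdot \frac{1}{3112192} + 4865495 \cdot \frac{1}{3093051} = 32761 \cdot \frac{1}{3112192} + \frac{4865495}{3093051} = \frac{32761}{3112192} + \frac{4865495}{3093051} = \frac{15243686058851}{9626168577792}$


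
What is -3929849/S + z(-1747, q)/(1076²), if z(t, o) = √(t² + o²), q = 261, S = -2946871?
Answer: 3929849/2946871 + √3120130/1157776 ≈ 1.3351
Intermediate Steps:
z(t, o) = √(o² + t²)
-3929849/S + z(-1747, q)/(1076²) = -3929849/(-2946871) + √(261² + (-1747)²)/(1076²) = -3929849*(-1/2946871) + √(68121 + 3052009)/1157776 = 3929849/2946871 + √3120130*(1/1157776) = 3929849/2946871 + √3120130/1157776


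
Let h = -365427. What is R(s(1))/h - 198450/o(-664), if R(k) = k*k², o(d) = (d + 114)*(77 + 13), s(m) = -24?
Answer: 18074883/4466330 ≈ 4.0469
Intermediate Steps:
o(d) = 10260 + 90*d (o(d) = (114 + d)*90 = 10260 + 90*d)
R(k) = k³
R(s(1))/h - 198450/o(-664) = (-24)³/(-365427) - 198450/(10260 + 90*(-664)) = -13824*(-1/365427) - 198450/(10260 - 59760) = 1536/40603 - 198450/(-49500) = 1536/40603 - 198450*(-1/49500) = 1536/40603 + 441/110 = 18074883/4466330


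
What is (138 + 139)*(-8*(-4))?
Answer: 8864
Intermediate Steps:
(138 + 139)*(-8*(-4)) = 277*32 = 8864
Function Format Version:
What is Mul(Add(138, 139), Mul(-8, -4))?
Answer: 8864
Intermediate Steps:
Mul(Add(138, 139), Mul(-8, -4)) = Mul(277, 32) = 8864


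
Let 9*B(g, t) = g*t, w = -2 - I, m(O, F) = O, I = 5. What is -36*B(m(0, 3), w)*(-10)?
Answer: 0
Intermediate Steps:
w = -7 (w = -2 - 1*5 = -2 - 5 = -7)
B(g, t) = g*t/9 (B(g, t) = (g*t)/9 = g*t/9)
-36*B(m(0, 3), w)*(-10) = -4*0*(-7)*(-10) = -36*0*(-10) = 0*(-10) = 0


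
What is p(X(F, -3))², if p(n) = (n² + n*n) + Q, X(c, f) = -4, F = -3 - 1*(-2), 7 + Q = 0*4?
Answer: 625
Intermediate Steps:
Q = -7 (Q = -7 + 0*4 = -7 + 0 = -7)
F = -1 (F = -3 + 2 = -1)
p(n) = -7 + 2*n² (p(n) = (n² + n*n) - 7 = (n² + n²) - 7 = 2*n² - 7 = -7 + 2*n²)
p(X(F, -3))² = (-7 + 2*(-4)²)² = (-7 + 2*16)² = (-7 + 32)² = 25² = 625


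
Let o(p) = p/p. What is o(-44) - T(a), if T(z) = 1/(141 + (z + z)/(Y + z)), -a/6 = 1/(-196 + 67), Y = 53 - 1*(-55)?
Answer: 325222/327545 ≈ 0.99291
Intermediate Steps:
o(p) = 1
Y = 108 (Y = 53 + 55 = 108)
a = 2/43 (a = -6/(-196 + 67) = -6/(-129) = -6*(-1/129) = 2/43 ≈ 0.046512)
T(z) = 1/(141 + 2*z/(108 + z)) (T(z) = 1/(141 + (z + z)/(108 + z)) = 1/(141 + (2*z)/(108 + z)) = 1/(141 + 2*z/(108 + z)))
o(-44) - T(a) = 1 - (108 + 2/43)/(15228 + 143*(2/43)) = 1 - 4646/((15228 + 286/43)*43) = 1 - 4646/(655090/43*43) = 1 - 43*4646/(655090*43) = 1 - 1*2323/327545 = 1 - 2323/327545 = 325222/327545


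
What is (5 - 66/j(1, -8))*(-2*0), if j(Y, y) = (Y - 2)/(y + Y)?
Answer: 0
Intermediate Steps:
j(Y, y) = (-2 + Y)/(Y + y)
(5 - 66/j(1, -8))*(-2*0) = (5 - 66*(1 - 8)/(-2 + 1))*(-2*0) = (5 - 66/(-1/(-7)))*0 = (5 - 66/((-⅐*(-1))))*0 = (5 - 66/⅐)*0 = (5 - 66*7)*0 = (5 - 462)*0 = -457*0 = 0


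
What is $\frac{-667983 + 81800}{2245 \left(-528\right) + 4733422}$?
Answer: $- \frac{586183}{3548062} \approx -0.16521$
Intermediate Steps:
$\frac{-667983 + 81800}{2245 \left(-528\right) + 4733422} = - \frac{586183}{-1185360 + 4733422} = - \frac{586183}{3548062}$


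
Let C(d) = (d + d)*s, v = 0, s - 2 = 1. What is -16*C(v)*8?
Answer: 0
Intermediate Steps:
s = 3 (s = 2 + 1 = 3)
C(d) = 6*d (C(d) = (d + d)*3 = (2*d)*3 = 6*d)
-16*C(v)*8 = -96*0*8 = -16*0*8 = 0*8 = 0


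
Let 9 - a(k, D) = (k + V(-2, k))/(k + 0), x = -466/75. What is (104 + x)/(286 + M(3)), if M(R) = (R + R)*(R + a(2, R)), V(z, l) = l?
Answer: 3667/12975 ≈ 0.28262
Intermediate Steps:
x = -466/75 (x = -466*1/75 = -466/75 ≈ -6.2133)
a(k, D) = 7 (a(k, D) = 9 - (k + k)/(k + 0) = 9 - 2*k/k = 9 - 1*2 = 9 - 2 = 7)
M(R) = 2*R*(7 + R) (M(R) = (R + R)*(R + 7) = (2*R)*(7 + R) = 2*R*(7 + R))
(104 + x)/(286 + M(3)) = (104 - 466/75)/(286 + 2*3*(7 + 3)) = 7334/(75*(286 + 2*3*10)) = 7334/(75*(286 + 60)) = (7334/75)/346 = (7334/75)*(1/346) = 3667/12975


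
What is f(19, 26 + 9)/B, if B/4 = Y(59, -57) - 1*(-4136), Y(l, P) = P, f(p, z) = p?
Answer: 19/16316 ≈ 0.0011645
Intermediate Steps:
B = 16316 (B = 4*(-57 - 1*(-4136)) = 4*(-57 + 4136) = 4*4079 = 16316)
f(19, 26 + 9)/B = 19/16316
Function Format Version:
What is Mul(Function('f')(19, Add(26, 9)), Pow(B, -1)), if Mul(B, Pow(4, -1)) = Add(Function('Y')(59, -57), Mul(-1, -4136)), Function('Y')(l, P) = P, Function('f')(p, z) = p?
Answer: Rational(19, 16316) ≈ 0.0011645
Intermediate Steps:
B = 16316 (B = Mul(4, Add(-57, Mul(-1, -4136))) = Mul(4, Add(-57, 4136)) = Mul(4, 4079) = 16316)
Mul(Function('f')(19, Add(26, 9)), Pow(B, -1)) = Mul(19, Pow(16316, -1)) = Mul(19, Rational(1, 16316)) = Rational(19, 16316)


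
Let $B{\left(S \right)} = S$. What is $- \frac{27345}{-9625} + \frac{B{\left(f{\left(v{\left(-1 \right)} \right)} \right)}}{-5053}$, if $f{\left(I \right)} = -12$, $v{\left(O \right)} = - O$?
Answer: $\frac{27657957}{9727025} \approx 2.8434$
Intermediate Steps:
$- \frac{27345}{-9625} + \frac{B{\left(f{\left(v{\left(-1 \right)} \right)} \right)}}{-5053} = - \frac{27345}{-9625} - \frac{12}{-5053} = \left(-27345\right) \left(- \frac{1}{9625}\right) - - \frac{12}{5053} = \frac{5469}{1925} + \frac{12}{5053} = \frac{27657957}{9727025}$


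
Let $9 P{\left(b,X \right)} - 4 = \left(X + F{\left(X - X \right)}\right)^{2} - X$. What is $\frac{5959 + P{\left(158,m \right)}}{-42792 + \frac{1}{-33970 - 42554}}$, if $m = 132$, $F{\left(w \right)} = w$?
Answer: $- \frac{1809205916}{9823845027} \approx -0.18416$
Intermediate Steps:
$P{\left(b,X \right)} = \frac{4}{9} - \frac{X}{9} + \frac{X^{2}}{9}$ ($P{\left(b,X \right)} = \frac{4}{9} + \frac{\left(X + \left(X - X\right)\right)^{2} - X}{9} = \frac{4}{9} + \frac{\left(X + 0\right)^{2} - X}{9} = \frac{4}{9} + \frac{X^{2} - X}{9} = \frac{4}{9} + \left(- \frac{X}{9} + \frac{X^{2}}{9}\right) = \frac{4}{9} - \frac{X}{9} + \frac{X^{2}}{9}$)
$\frac{5959 + P{\left(158,m \right)}}{-42792 + \frac{1}{-33970 - 42554}} = \frac{5959 + \left(\frac{4}{9} - \frac{44}{3} + \frac{132^{2}}{9}\right)}{-42792 + \frac{1}{-33970 - 42554}} = \frac{5959 + \left(\frac{4}{9} - \frac{44}{3} + \frac{1}{9} \cdot 17424\right)}{-42792 + \frac{1}{-76524}} = \frac{5959 + \left(\frac{4}{9} - \frac{44}{3} + 1936\right)}{-42792 - \frac{1}{76524}} = \frac{5959 + \frac{17296}{9}}{- \frac{3274615009}{76524}} = \frac{70927}{9} \left(- \frac{76524}{3274615009}\right) = - \frac{1809205916}{9823845027}$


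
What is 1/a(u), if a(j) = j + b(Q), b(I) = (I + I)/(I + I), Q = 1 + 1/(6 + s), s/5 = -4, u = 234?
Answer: 1/235 ≈ 0.0042553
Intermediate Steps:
s = -20 (s = 5*(-4) = -20)
Q = 13/14 (Q = 1 + 1/(6 - 20) = 1 + 1/(-14) = 1 - 1/14 = 13/14 ≈ 0.92857)
b(I) = 1 (b(I) = (2*I)/((2*I)) = (2*I)*(1/(2*I)) = 1)
a(j) = 1 + j (a(j) = j + 1 = 1 + j)
1/a(u) = 1/(1 + 234) = 1/235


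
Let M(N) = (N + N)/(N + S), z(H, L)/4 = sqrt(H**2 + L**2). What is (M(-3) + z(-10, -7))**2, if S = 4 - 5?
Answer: 9545/4 + 12*sqrt(149) ≈ 2532.7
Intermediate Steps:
S = -1
z(H, L) = 4*sqrt(H**2 + L**2)
M(N) = 2*N/(-1 + N) (M(N) = (N + N)/(N - 1) = (2*N)/(-1 + N) = 2*N/(-1 + N))
(M(-3) + z(-10, -7))**2 = (2*(-3)/(-1 - 3) + 4*sqrt((-10)**2 + (-7)**2))**2 = (2*(-3)/(-4) + 4*sqrt(100 + 49))**2 = (2*(-3)*(-1/4) + 4*sqrt(149))**2 = (3/2 + 4*sqrt(149))**2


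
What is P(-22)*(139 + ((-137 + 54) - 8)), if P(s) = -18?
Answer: -864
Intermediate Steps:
P(-22)*(139 + ((-137 + 54) - 8)) = -18*(139 + ((-137 + 54) - 8)) = -18*(139 + (-83 - 8)) = -18*(139 - 91) = -18*48 = -864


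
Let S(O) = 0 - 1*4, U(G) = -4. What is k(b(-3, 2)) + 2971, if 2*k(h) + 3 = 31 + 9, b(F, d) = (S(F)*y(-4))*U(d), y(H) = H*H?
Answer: 5979/2 ≈ 2989.5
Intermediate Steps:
y(H) = H**2
S(O) = -4 (S(O) = 0 - 4 = -4)
b(F, d) = 256 (b(F, d) = -4*(-4)**2*(-4) = -4*16*(-4) = -64*(-4) = 256)
k(h) = 37/2 (k(h) = -3/2 + (31 + 9)/2 = -3/2 + (1/2)*40 = -3/2 + 20 = 37/2)
k(b(-3, 2)) + 2971 = 37/2 + 2971 = 5979/2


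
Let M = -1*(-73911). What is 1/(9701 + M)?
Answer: 1/83612 ≈ 1.1960e-5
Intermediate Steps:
M = 73911
1/(9701 + M) = 1/(9701 + 73911) = 1/83612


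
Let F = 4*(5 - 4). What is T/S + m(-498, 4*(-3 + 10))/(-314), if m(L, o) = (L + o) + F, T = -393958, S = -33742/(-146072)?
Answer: -4517375357673/2648747 ≈ -1.7055e+6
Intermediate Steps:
S = 16871/73036 (S = -33742*(-1/146072) = 16871/73036 ≈ 0.23100)
F = 4 (F = 4*1 = 4)
m(L, o) = 4 + L + o (m(L, o) = (L + o) + 4 = 4 + L + o)
T/S + m(-498, 4*(-3 + 10))/(-314) = -393958/16871/73036 + (4 - 498 + 4*(-3 + 10))/(-314) = -393958*73036/16871 + (4 - 498 + 4*7)*(-1/314) = -28773116488/16871 + (4 - 498 + 28)*(-1/314) = -28773116488/16871 - 466*(-1/314) = -28773116488/16871 + 233/157 = -4517375357673/2648747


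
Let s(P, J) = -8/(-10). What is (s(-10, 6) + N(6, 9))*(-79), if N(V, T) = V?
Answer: -2686/5 ≈ -537.20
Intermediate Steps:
s(P, J) = ⅘ (s(P, J) = -8*(-⅒) = ⅘)
(s(-10, 6) + N(6, 9))*(-79) = (⅘ + 6)*(-79) = (34/5)*(-79) = -2686/5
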